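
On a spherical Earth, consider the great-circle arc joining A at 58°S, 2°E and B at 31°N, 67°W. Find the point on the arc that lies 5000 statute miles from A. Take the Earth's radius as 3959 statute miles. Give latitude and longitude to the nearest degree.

≈ 1°N, 50°W

Write both endpoints as unit vectors p₁, p₂ with components (cos φ cos λ, cos φ sin λ, sin φ).
The central angle between the endpoints is δ = arccos(p₁·p₂) ≈ 1.848 rad (105.9°). The total great-circle distance is δ·R ≈ 1.848 × 3959 ≈ 7318 mi, so the target fraction is f = 5000/7318 ≈ 0.683.
Interpolate at f ≈ 0.683 with slerp weights a = sin((1−f)δ)/sin δ ≈ 0.575, b = sin(fδ)/sin δ ≈ 0.991.
p = a·p₁ + b·p₂ ≈ (0.636, -0.771, 0.023); φ = arcsin(p_z) ≈ 1.33°, λ = atan2(p_y, p_x) ≈ -50.48°.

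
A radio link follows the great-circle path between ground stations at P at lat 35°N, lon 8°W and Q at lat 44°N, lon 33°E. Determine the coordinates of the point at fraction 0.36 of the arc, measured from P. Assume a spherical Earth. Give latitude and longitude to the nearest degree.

Write both endpoints as unit vectors p₁, p₂ with components (cos φ cos λ, cos φ sin λ, sin φ).
The central angle between the endpoints is δ = arccos(p₁·p₂) ≈ 0.568 rad (32.5°).
Interpolate at f = 0.36 with slerp weights a = sin((1−f)δ)/sin δ ≈ 0.661, b = sin(fδ)/sin δ ≈ 0.377.
p = a·p₁ + b·p₂ ≈ (0.764, 0.073, 0.641); φ = arcsin(p_z) ≈ 39.89°, λ = atan2(p_y, p_x) ≈ 5.42°.

≈ lat 40°N, lon 5°E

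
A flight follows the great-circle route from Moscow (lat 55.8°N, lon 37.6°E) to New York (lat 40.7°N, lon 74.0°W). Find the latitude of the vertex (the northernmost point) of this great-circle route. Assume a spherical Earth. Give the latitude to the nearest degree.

≈ 65°N

The great circle lies in the plane with unit normal n̂ = (p₁ × p₂)/|p₁ × p₂|.
Here n̂_z ≈ -0.429; the vertex latitude is φ_max = arccos|n̂_z| ≈ 64.6°.
Check via Clairaut: cos φ_max = |cos φ₁| · sin C = cos(55.8°)·sin(49.7°) ≈ 0.429, again giving ≈ 64.6°.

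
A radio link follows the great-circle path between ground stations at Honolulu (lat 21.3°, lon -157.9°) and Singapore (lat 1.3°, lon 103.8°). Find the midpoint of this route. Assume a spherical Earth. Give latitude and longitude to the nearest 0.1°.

Convert each endpoint to a unit vector on the sphere (x = cos φ cos λ, y = cos φ sin λ, z = sin φ).
The central angle between the endpoints is δ = arccos(p₁·p₂) ≈ 1.697 rad (97.3°).
Interpolate at f = 1/2 with slerp weights a = sin((1−f)δ)/sin δ ≈ 0.756, b = sin(fδ)/sin δ ≈ 0.756.
p = a·p₁ + b·p₂ ≈ (-0.833, 0.469, 0.292); φ = arcsin(p_z) ≈ 16.97°, λ = atan2(p_y, p_x) ≈ 150.62°.

≈ lat 17.0°, lon 150.6°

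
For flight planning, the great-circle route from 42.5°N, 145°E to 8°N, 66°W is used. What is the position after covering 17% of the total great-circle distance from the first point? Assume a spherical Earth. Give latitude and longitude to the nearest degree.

≈ 57°N, 168°E

Write both endpoints as unit vectors p₁, p₂ with components (cos φ cos λ, cos φ sin λ, sin φ).
The central angle between the endpoints is δ = arccos(p₁·p₂) ≈ 2.132 rad (122.1°).
Interpolate at f = 0.17 with slerp weights a = sin((1−f)δ)/sin δ ≈ 1.158, b = sin(fδ)/sin δ ≈ 0.419.
p = a·p₁ + b·p₂ ≈ (-0.531, 0.111, 0.840); φ = arcsin(p_z) ≈ 57.18°, λ = atan2(p_y, p_x) ≈ 168.19°.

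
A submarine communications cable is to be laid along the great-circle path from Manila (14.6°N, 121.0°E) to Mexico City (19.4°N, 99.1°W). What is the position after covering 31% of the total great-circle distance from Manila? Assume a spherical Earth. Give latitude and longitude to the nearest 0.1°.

The haversine formula gives a central angle δ ≈ 2.233 rad (127.9°) between the endpoints.
Interpolate at f = 0.31 with slerp weights a = sin((1−f)δ)/sin δ ≈ 1.267, b = sin(fδ)/sin δ ≈ 0.809.
p = a·p₁ + b·p₂ ≈ (-0.752, 0.298, 0.588); φ = arcsin(p_z) ≈ 36.02°, λ = atan2(p_y, p_x) ≈ 158.41°.

≈ 36.0°N, 158.4°E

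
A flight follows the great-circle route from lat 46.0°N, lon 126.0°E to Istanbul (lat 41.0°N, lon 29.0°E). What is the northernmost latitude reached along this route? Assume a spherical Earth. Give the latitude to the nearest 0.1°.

The great circle lies in the plane with unit normal n̂ = (p₁ × p₂)/|p₁ × p₂|.
Here n̂_z ≈ -0.570; the vertex latitude is φ_max = arccos|n̂_z| ≈ 55.3°.

≈ 55.3°N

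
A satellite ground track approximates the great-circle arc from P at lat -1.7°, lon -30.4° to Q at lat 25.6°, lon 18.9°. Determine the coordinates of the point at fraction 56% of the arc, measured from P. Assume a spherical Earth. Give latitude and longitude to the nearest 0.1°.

≈ lat 14.8°, lon -4.2°

Convert each endpoint to a unit vector on the sphere (x = cos φ cos λ, y = cos φ sin λ, z = sin φ).
The central angle between the endpoints is δ = arccos(p₁·p₂) ≈ 0.958 rad (54.9°).
Interpolate at f = 0.56 with slerp weights a = sin((1−f)δ)/sin δ ≈ 0.500, b = sin(fδ)/sin δ ≈ 0.625.
p = a·p₁ + b·p₂ ≈ (0.964, -0.070, 0.255); φ = arcsin(p_z) ≈ 14.78°, λ = atan2(p_y, p_x) ≈ -4.18°.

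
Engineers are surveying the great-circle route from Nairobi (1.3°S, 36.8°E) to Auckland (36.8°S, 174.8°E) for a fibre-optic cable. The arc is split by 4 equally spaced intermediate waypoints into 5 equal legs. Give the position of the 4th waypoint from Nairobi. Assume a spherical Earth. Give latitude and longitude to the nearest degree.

From cos δ = sin φ₁ sin φ₂ + cos φ₁ cos φ₂ cos Δλ, the central angle is δ ≈ 2.191 rad (125.5°).
Interpolate at f = 4/5 with slerp weights a = sin((1−f)δ)/sin δ ≈ 0.522, b = sin(fδ)/sin δ ≈ 1.209.
p = a·p₁ + b·p₂ ≈ (-0.546, 0.400, -0.736); φ = arcsin(p_z) ≈ -47.38°, λ = atan2(p_y, p_x) ≈ 143.79°.

≈ 47°S, 144°E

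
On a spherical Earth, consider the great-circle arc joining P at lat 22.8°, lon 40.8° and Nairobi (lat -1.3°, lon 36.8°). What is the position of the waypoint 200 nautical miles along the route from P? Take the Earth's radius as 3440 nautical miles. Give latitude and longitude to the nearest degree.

Convert each endpoint to a unit vector on the sphere (x = cos φ cos λ, y = cos φ sin λ, z = sin φ).
The central angle between the endpoints is δ = arccos(p₁·p₂) ≈ 0.426 rad (24.4°). The total great-circle distance is δ·R ≈ 0.426 × 3440 ≈ 1466 nmi, so the target fraction is f = 200/1466 ≈ 0.136.
Interpolate at f ≈ 0.136 with slerp weights a = sin((1−f)δ)/sin δ ≈ 0.870, b = sin(fδ)/sin δ ≈ 0.141.
p = a·p₁ + b·p₂ ≈ (0.720, 0.608, 0.334); φ = arcsin(p_z) ≈ 19.52°, λ = atan2(p_y, p_x) ≈ 40.20°.

≈ lat 20°, lon 40°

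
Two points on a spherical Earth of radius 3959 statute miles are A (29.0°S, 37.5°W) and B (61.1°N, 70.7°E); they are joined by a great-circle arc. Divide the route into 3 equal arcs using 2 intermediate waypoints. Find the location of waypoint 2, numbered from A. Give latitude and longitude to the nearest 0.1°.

≈ (41.3°N, 9.3°E)

Write both endpoints as unit vectors p₁, p₂ with components (cos φ cos λ, cos φ sin λ, sin φ).
The central angle between the endpoints is δ = arccos(p₁·p₂) ≈ 2.161 rad (123.8°).
Interpolate at f = 2/3 with slerp weights a = sin((1−f)δ)/sin δ ≈ 0.794, b = sin(fδ)/sin δ ≈ 1.193.
p = a·p₁ + b·p₂ ≈ (0.741, 0.122, 0.660); φ = arcsin(p_z) ≈ 41.29°, λ = atan2(p_y, p_x) ≈ 9.32°.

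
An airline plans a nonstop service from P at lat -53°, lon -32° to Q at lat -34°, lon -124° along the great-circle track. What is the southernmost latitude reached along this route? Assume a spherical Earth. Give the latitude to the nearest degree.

≈ -56°

The great circle lies in the plane with unit normal n̂ = (p₁ × p₂)/|p₁ × p₂|.
Here n̂_z ≈ -0.552; the vertex latitude is φ_max = arccos|n̂_z| ≈ 56.5°.
Check via Clairaut: cos φ_max = |cos φ₁| · sin C = cos(53.0°)·sin(113.5°) ≈ 0.552, again giving ≈ 56.5°.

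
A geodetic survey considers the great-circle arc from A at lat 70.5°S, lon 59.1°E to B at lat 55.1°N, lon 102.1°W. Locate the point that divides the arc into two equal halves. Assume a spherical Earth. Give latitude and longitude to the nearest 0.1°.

Convert each endpoint to a unit vector on the sphere (x = cos φ cos λ, y = cos φ sin λ, z = sin φ).
The central angle between the endpoints is δ = arccos(p₁·p₂) ≈ 2.837 rad (162.5°).
Interpolate at f = 1/2 with slerp weights a = sin((1−f)δ)/sin δ ≈ 3.294, b = sin(fδ)/sin δ ≈ 3.294.
p = a·p₁ + b·p₂ ≈ (0.170, -0.899, -0.403); φ = arcsin(p_z) ≈ -23.79°, λ = atan2(p_y, p_x) ≈ -79.32°.

≈ lat 23.8°S, lon 79.3°W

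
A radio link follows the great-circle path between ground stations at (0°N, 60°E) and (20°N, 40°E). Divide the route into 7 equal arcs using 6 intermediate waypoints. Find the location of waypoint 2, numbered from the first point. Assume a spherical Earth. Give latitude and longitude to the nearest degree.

From cos δ = sin φ₁ sin φ₂ + cos φ₁ cos φ₂ cos Δλ, the central angle is δ ≈ 0.489 rad (28.0°).
Interpolate at f = 2/7 with slerp weights a = sin((1−f)δ)/sin δ ≈ 0.729, b = sin(fδ)/sin δ ≈ 0.296.
p = a·p₁ + b·p₂ ≈ (0.578, 0.810, 0.101); φ = arcsin(p_z) ≈ 5.82°, λ = atan2(p_y, p_x) ≈ 54.50°.

≈ (6°N, 55°E)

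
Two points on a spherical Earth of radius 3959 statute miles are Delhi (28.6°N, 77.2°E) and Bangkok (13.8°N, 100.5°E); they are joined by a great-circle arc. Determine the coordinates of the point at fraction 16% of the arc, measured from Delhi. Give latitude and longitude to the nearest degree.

Convert each endpoint to a unit vector on the sphere (x = cos φ cos λ, y = cos φ sin λ, z = sin φ).
The central angle between the endpoints is δ = arccos(p₁·p₂) ≈ 0.457 rad (26.2°).
Interpolate at f = 0.16 with slerp weights a = sin((1−f)δ)/sin δ ≈ 0.849, b = sin(fδ)/sin δ ≈ 0.166.
p = a·p₁ + b·p₂ ≈ (0.136, 0.885, 0.446); φ = arcsin(p_z) ≈ 26.47°, λ = atan2(p_y, p_x) ≈ 81.27°.

≈ (26°N, 81°E)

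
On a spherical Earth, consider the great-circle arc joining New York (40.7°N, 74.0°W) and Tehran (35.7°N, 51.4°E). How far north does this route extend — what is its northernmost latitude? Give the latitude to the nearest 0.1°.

The great circle lies in the plane with unit normal n̂ = (p₁ × p₂)/|p₁ × p₂|.
Here n̂_z ≈ +0.502; the vertex latitude is φ_max = arccos|n̂_z| ≈ 59.9°.

≈ 59.9°N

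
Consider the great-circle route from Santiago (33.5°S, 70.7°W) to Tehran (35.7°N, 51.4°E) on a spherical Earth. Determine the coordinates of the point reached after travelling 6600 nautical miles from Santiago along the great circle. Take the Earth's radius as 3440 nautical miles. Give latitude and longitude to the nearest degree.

Write both endpoints as unit vectors p₁, p₂ with components (cos φ cos λ, cos φ sin λ, sin φ).
The central angle between the endpoints is δ = arccos(p₁·p₂) ≈ 2.321 rad (133.0°). The total great-circle distance is δ·R ≈ 2.321 × 3440 ≈ 7985 nmi, so the target fraction is f = 6600/7985 ≈ 0.827.
Interpolate at f ≈ 0.827 with slerp weights a = sin((1−f)δ)/sin δ ≈ 0.536, b = sin(fδ)/sin δ ≈ 1.285.
p = a·p₁ + b·p₂ ≈ (0.799, 0.394, 0.454); φ = arcsin(p_z) ≈ 27.03°, λ = atan2(p_y, p_x) ≈ 26.26°.

≈ 27°N, 26°E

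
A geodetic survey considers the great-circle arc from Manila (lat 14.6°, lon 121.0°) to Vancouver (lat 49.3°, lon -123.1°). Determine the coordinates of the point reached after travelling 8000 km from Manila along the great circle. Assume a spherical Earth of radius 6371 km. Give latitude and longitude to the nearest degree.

≈ lat 55°, lon -160°

From cos δ = sin φ₁ sin φ₂ + cos φ₁ cos φ₂ cos Δλ, the central angle is δ ≈ 1.655 rad (94.8°). The total great-circle distance is δ·R ≈ 1.655 × 6371 ≈ 10547 km, so the target fraction is f = 8000/10547 ≈ 0.759.
Interpolate at f ≈ 0.759 with slerp weights a = sin((1−f)δ)/sin δ ≈ 0.391, b = sin(fδ)/sin δ ≈ 0.954.
p = a·p₁ + b·p₂ ≈ (-0.534, -0.197, 0.822); φ = arcsin(p_z) ≈ 55.27°, λ = atan2(p_y, p_x) ≈ -159.74°.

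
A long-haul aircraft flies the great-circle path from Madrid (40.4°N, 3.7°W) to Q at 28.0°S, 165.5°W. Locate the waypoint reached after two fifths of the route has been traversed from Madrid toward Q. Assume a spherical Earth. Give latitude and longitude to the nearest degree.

≈ 42°N, 93°W

Convert each endpoint to a unit vector on the sphere (x = cos φ cos λ, y = cos φ sin λ, z = sin φ).
The central angle between the endpoints is δ = arccos(p₁·p₂) ≈ 2.802 rad (160.6°).
Interpolate at f = 2/5 with slerp weights a = sin((1−f)δ)/sin δ ≈ 2.987, b = sin(fδ)/sin δ ≈ 2.707.
p = a·p₁ + b·p₂ ≈ (-0.044, -0.745, 0.665); φ = arcsin(p_z) ≈ 41.71°, λ = atan2(p_y, p_x) ≈ -93.34°.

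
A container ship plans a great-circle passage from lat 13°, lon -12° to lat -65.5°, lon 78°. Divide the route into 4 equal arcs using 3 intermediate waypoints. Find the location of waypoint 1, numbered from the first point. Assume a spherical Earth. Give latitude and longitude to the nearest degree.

Write both endpoints as unit vectors p₁, p₂ with components (cos φ cos λ, cos φ sin λ, sin φ).
The central angle between the endpoints is δ = arccos(p₁·p₂) ≈ 1.777 rad (101.8°).
Interpolate at f = 1/4 with slerp weights a = sin((1−f)δ)/sin δ ≈ 0.993, b = sin(fδ)/sin δ ≈ 0.439.
p = a·p₁ + b·p₂ ≈ (0.984, -0.023, -0.176); φ = arcsin(p_z) ≈ -10.15°, λ = atan2(p_y, p_x) ≈ -1.34°.

≈ lat -10°, lon -1°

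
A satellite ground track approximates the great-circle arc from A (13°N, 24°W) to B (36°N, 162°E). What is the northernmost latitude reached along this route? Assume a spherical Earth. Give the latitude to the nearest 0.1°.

≈ 83.8°N

The great circle lies in the plane with unit normal n̂ = (p₁ × p₂)/|p₁ × p₂|.
Here n̂_z ≈ -0.109; the vertex latitude is φ_max = arccos|n̂_z| ≈ 83.8°.
Check via Clairaut: cos φ_max = |cos φ₁| · sin C = cos(13.0°)·sin(6.4°) ≈ 0.109, again giving ≈ 83.8°.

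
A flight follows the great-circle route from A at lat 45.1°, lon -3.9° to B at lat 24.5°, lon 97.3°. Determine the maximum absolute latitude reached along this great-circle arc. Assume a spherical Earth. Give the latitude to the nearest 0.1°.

≈ 50.3°

The great circle lies in the plane with unit normal n̂ = (p₁ × p₂)/|p₁ × p₂|.
Here n̂_z ≈ +0.639; the vertex latitude is φ_max = arccos|n̂_z| ≈ 50.3°.
Check via Clairaut: cos φ_max = |cos φ₁| · sin C = cos(45.1°)·sin(64.9°) ≈ 0.639, again giving ≈ 50.3°.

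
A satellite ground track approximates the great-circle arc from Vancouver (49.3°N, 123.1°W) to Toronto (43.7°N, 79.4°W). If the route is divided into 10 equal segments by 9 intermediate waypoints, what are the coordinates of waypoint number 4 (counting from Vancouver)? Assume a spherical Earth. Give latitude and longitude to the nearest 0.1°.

Write both endpoints as unit vectors p₁, p₂ with components (cos φ cos λ, cos φ sin λ, sin φ).
The central angle between the endpoints is δ = arccos(p₁·p₂) ≈ 0.526 rad (30.2°).
Interpolate at f = 4/10 with slerp weights a = sin((1−f)δ)/sin δ ≈ 0.618, b = sin(fδ)/sin δ ≈ 0.416.
p = a·p₁ + b·p₂ ≈ (-0.165, -0.633, 0.756); φ = arcsin(p_z) ≈ 49.12°, λ = atan2(p_y, p_x) ≈ -104.59°.

≈ (49.1°N, 104.6°W)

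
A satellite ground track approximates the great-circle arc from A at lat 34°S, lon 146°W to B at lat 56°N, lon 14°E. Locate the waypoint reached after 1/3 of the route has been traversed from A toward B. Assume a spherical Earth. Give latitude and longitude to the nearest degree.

≈ lat 13°N, lon 125°W

Convert each endpoint to a unit vector on the sphere (x = cos φ cos λ, y = cos φ sin λ, z = sin φ).
The central angle between the endpoints is δ = arccos(p₁·p₂) ≈ 2.689 rad (154.1°).
Interpolate at f = 1/3 with slerp weights a = sin((1−f)δ)/sin δ ≈ 2.230, b = sin(fδ)/sin δ ≈ 1.785.
p = a·p₁ + b·p₂ ≈ (-0.564, -0.792, 0.233); φ = arcsin(p_z) ≈ 13.48°, λ = atan2(p_y, p_x) ≈ -125.45°.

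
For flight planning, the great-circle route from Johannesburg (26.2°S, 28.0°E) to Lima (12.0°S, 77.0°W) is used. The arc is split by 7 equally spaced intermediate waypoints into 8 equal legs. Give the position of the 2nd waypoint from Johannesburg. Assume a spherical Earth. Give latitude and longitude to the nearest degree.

Write both endpoints as unit vectors p₁, p₂ with components (cos φ cos λ, cos φ sin λ, sin φ).
The central angle between the endpoints is δ = arccos(p₁·p₂) ≈ 1.707 rad (97.8°).
Interpolate at f = 2/8 with slerp weights a = sin((1−f)δ)/sin δ ≈ 0.967, b = sin(fδ)/sin δ ≈ 0.418.
p = a·p₁ + b·p₂ ≈ (0.858, 0.009, -0.514); φ = arcsin(p_z) ≈ -30.91°, λ = atan2(p_y, p_x) ≈ 0.62°.

≈ 31°S, 1°E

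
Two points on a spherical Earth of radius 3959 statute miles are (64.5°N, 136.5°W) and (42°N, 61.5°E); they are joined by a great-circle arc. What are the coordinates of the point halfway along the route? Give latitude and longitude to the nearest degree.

≈ (77°N, 83°E)

Write both endpoints as unit vectors p₁, p₂ with components (cos φ cos λ, cos φ sin λ, sin φ).
The central angle between the endpoints is δ = arccos(p₁·p₂) ≈ 1.266 rad (72.6°).
Interpolate at f = 1/2 with slerp weights a = sin((1−f)δ)/sin δ ≈ 0.620, b = sin(fδ)/sin δ ≈ 0.620.
p = a·p₁ + b·p₂ ≈ (0.026, 0.221, 0.975); φ = arcsin(p_z) ≈ 77.13°, λ = atan2(p_y, p_x) ≈ 83.24°.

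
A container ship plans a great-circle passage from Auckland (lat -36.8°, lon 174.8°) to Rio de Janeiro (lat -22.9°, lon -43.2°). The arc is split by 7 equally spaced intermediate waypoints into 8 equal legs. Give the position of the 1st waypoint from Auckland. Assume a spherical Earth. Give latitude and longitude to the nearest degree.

≈ lat -47°, lon -173°

Convert each endpoint to a unit vector on the sphere (x = cos φ cos λ, y = cos φ sin λ, z = sin φ).
The central angle between the endpoints is δ = arccos(p₁·p₂) ≈ 1.926 rad (110.4°).
Interpolate at f = 1/8 with slerp weights a = sin((1−f)δ)/sin δ ≈ 1.060, b = sin(fδ)/sin δ ≈ 0.254.
p = a·p₁ + b·p₂ ≈ (-0.674, -0.084, -0.734); φ = arcsin(p_z) ≈ -47.20°, λ = atan2(p_y, p_x) ≈ -172.94°.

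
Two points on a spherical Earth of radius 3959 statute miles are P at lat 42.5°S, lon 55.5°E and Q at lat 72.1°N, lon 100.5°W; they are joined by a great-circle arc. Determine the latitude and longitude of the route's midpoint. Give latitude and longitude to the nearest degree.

≈ lat 30°N, lon 40°E

The haversine formula gives a central angle δ ≈ 2.587 rad (148.2°) between the endpoints.
Interpolate at f = 1/2 with slerp weights a = sin((1−f)δ)/sin δ ≈ 1.825, b = sin(fδ)/sin δ ≈ 1.825.
p = a·p₁ + b·p₂ ≈ (0.660, 0.557, 0.504); φ = arcsin(p_z) ≈ 30.25°, λ = atan2(p_y, p_x) ≈ 40.18°.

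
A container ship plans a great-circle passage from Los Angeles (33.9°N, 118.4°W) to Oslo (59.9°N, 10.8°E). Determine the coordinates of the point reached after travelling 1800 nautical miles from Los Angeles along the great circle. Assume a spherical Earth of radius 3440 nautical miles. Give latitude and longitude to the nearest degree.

Convert each endpoint to a unit vector on the sphere (x = cos φ cos λ, y = cos φ sin λ, z = sin φ).
The central angle between the endpoints is δ = arccos(p₁·p₂) ≈ 1.350 rad (77.3°). The total great-circle distance is δ·R ≈ 1.350 × 3440 ≈ 4642 nmi, so the target fraction is f = 1800/4642 ≈ 0.388.
Interpolate at f ≈ 0.388 with slerp weights a = sin((1−f)δ)/sin δ ≈ 0.754, b = sin(fδ)/sin δ ≈ 0.512.
p = a·p₁ + b·p₂ ≈ (-0.045, -0.502, 0.864); φ = arcsin(p_z) ≈ 59.72°, λ = atan2(p_y, p_x) ≈ -95.15°.

≈ 60°N, 95°W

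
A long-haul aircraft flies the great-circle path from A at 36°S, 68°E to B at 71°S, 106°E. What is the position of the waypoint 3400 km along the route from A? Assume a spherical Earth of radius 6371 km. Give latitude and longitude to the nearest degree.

≈ 64°S, 89°E

Convert each endpoint to a unit vector on the sphere (x = cos φ cos λ, y = cos φ sin λ, z = sin φ).
The central angle between the endpoints is δ = arccos(p₁·p₂) ≈ 0.702 rad (40.2°). The total great-circle distance is δ·R ≈ 0.702 × 6371 ≈ 4475 km, so the target fraction is f = 3400/4475 ≈ 0.760.
Interpolate at f ≈ 0.760 with slerp weights a = sin((1−f)δ)/sin δ ≈ 0.260, b = sin(fδ)/sin δ ≈ 0.787.
p = a·p₁ + b·p₂ ≈ (0.008, 0.441, -0.897); φ = arcsin(p_z) ≈ -63.80°, λ = atan2(p_y, p_x) ≈ 88.95°.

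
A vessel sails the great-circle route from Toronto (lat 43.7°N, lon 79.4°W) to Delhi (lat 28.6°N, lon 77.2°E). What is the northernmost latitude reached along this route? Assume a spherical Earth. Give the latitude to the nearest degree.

The great circle lies in the plane with unit normal n̂ = (p₁ × p₂)/|p₁ × p₂|.
Here n̂_z ≈ +0.260; the vertex latitude is φ_max = arccos|n̂_z| ≈ 74.9°.
Check via Clairaut: cos φ_max = |cos φ₁| · sin C = cos(43.7°)·sin(21.1°) ≈ 0.260, again giving ≈ 74.9°.

≈ 75°N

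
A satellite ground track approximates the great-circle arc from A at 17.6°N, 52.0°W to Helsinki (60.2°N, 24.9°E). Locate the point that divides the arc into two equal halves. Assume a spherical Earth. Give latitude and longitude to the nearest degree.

The haversine formula gives a central angle δ ≈ 1.192 rad (68.3°) between the endpoints.
Interpolate at f = 1/2 with slerp weights a = sin((1−f)δ)/sin δ ≈ 0.604, b = sin(fδ)/sin δ ≈ 0.604.
p = a·p₁ + b·p₂ ≈ (0.627, -0.327, 0.707); φ = arcsin(p_z) ≈ 44.99°, λ = atan2(p_y, p_x) ≈ -27.58°.

≈ 45°N, 28°W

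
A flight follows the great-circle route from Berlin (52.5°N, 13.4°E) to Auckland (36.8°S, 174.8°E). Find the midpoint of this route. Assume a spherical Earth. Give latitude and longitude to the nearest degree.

From cos δ = sin φ₁ sin φ₂ + cos φ₁ cos φ₂ cos Δλ, the central angle is δ ≈ 2.785 rad (159.6°).
Interpolate at f = 1/2 with slerp weights a = sin((1−f)δ)/sin δ ≈ 2.822, b = sin(fδ)/sin δ ≈ 2.822.
p = a·p₁ + b·p₂ ≈ (-0.579, 0.603, 0.548); φ = arcsin(p_z) ≈ 33.26°, λ = atan2(p_y, p_x) ≈ 133.85°.

≈ 33°N, 134°E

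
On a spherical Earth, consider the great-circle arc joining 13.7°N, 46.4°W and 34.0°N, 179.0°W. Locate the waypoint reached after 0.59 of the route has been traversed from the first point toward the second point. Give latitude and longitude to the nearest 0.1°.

Convert each endpoint to a unit vector on the sphere (x = cos φ cos λ, y = cos φ sin λ, z = sin φ).
The central angle between the endpoints is δ = arccos(p₁·p₂) ≈ 1.996 rad (114.4°).
Interpolate at f = 0.59 with slerp weights a = sin((1−f)δ)/sin δ ≈ 0.802, b = sin(fδ)/sin δ ≈ 1.014.
p = a·p₁ + b·p₂ ≈ (-0.304, -0.579, 0.757); φ = arcsin(p_z) ≈ 49.20°, λ = atan2(p_y, p_x) ≈ -117.69°.

≈ 49.2°N, 117.7°W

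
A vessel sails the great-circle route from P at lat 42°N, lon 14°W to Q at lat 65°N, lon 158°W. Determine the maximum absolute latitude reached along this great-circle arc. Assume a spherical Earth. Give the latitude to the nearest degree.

≈ 79°N

The great circle lies in the plane with unit normal n̂ = (p₁ × p₂)/|p₁ × p₂|.
Here n̂_z ≈ -0.197; the vertex latitude is φ_max = arccos|n̂_z| ≈ 78.6°.
Check via Clairaut: cos φ_max = |cos φ₁| · sin C = cos(42.0°)·sin(15.4°) ≈ 0.197, again giving ≈ 78.6°.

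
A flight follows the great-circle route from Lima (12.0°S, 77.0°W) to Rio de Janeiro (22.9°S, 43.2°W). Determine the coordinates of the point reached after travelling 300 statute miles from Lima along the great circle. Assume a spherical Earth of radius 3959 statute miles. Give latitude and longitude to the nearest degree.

≈ 14°S, 73°W

From cos δ = sin φ₁ sin φ₂ + cos φ₁ cos φ₂ cos Δλ, the central angle is δ ≈ 0.592 rad (33.9°). The total great-circle distance is δ·R ≈ 0.592 × 3959 ≈ 2345 mi, so the target fraction is f = 300/2345 ≈ 0.128.
Interpolate at f ≈ 0.128 with slerp weights a = sin((1−f)δ)/sin δ ≈ 0.885, b = sin(fδ)/sin δ ≈ 0.136.
p = a·p₁ + b·p₂ ≈ (0.286, -0.929, -0.237); φ = arcsin(p_z) ≈ -13.69°, λ = atan2(p_y, p_x) ≈ -72.90°.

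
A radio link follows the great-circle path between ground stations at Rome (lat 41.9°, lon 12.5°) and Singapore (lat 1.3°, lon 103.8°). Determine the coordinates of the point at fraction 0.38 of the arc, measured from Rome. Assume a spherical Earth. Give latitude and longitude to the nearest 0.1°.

≈ lat 34.4°, lon 55.5°

From cos δ = sin φ₁ sin φ₂ + cos φ₁ cos φ₂ cos Δλ, the central angle is δ ≈ 1.573 rad (90.1°).
Interpolate at f = 0.38 with slerp weights a = sin((1−f)δ)/sin δ ≈ 0.828, b = sin(fδ)/sin δ ≈ 0.563.
p = a·p₁ + b·p₂ ≈ (0.467, 0.680, 0.566); φ = arcsin(p_z) ≈ 34.44°, λ = atan2(p_y, p_x) ≈ 55.49°.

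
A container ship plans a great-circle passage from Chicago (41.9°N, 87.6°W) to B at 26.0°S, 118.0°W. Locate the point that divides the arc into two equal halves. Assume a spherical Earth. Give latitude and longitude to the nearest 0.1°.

≈ 8.2°N, 104.3°W

Convert each endpoint to a unit vector on the sphere (x = cos φ cos λ, y = cos φ sin λ, z = sin φ).
The central angle between the endpoints is δ = arccos(p₁·p₂) ≈ 1.283 rad (73.5°).
Interpolate at f = 1/2 with slerp weights a = sin((1−f)δ)/sin δ ≈ 0.624, b = sin(fδ)/sin δ ≈ 0.624.
p = a·p₁ + b·p₂ ≈ (-0.244, -0.959, 0.143); φ = arcsin(p_z) ≈ 8.23°, λ = atan2(p_y, p_x) ≈ -104.26°.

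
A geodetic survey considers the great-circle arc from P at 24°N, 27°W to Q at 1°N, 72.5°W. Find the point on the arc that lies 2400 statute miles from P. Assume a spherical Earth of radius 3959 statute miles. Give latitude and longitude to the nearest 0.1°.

≈ 8.7°N, 59.6°W

Convert each endpoint to a unit vector on the sphere (x = cos φ cos λ, y = cos φ sin λ, z = sin φ).
The central angle between the endpoints is δ = arccos(p₁·p₂) ≈ 0.867 rad (49.7°). The total great-circle distance is δ·R ≈ 0.867 × 3959 ≈ 3431 mi, so the target fraction is f = 2400/3431 ≈ 0.699.
Interpolate at f ≈ 0.699 with slerp weights a = sin((1−f)δ)/sin δ ≈ 0.338, b = sin(fδ)/sin δ ≈ 0.747.
p = a·p₁ + b·p₂ ≈ (0.500, -0.853, 0.151); φ = arcsin(p_z) ≈ 8.66°, λ = atan2(p_y, p_x) ≈ -59.63°.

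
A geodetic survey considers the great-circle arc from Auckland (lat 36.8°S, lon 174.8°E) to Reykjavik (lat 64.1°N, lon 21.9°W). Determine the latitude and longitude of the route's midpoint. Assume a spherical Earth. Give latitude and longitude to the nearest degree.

≈ lat 37°N, lon 167°W

Convert each endpoint to a unit vector on the sphere (x = cos φ cos λ, y = cos φ sin λ, z = sin φ).
The central angle between the endpoints is δ = arccos(p₁·p₂) ≈ 2.634 rad (150.9°).
Interpolate at f = 1/2 with slerp weights a = sin((1−f)δ)/sin δ ≈ 1.991, b = sin(fδ)/sin δ ≈ 1.991.
p = a·p₁ + b·p₂ ≈ (-0.781, -0.180, 0.598); φ = arcsin(p_z) ≈ 36.75°, λ = atan2(p_y, p_x) ≈ -167.03°.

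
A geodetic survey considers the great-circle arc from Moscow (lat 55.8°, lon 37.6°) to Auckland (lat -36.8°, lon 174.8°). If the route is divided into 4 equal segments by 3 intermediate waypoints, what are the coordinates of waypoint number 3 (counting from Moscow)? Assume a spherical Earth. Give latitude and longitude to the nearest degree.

Convert each endpoint to a unit vector on the sphere (x = cos φ cos λ, y = cos φ sin λ, z = sin φ).
The central angle between the endpoints is δ = arccos(p₁·p₂) ≈ 2.542 rad (145.7°).
Interpolate at f = 3/4 with slerp weights a = sin((1−f)δ)/sin δ ≈ 1.052, b = sin(fδ)/sin δ ≈ 1.674.
p = a·p₁ + b·p₂ ≈ (-0.866, 0.482, -0.132); φ = arcsin(p_z) ≈ -7.60°, λ = atan2(p_y, p_x) ≈ 150.88°.

≈ lat -8°, lon 151°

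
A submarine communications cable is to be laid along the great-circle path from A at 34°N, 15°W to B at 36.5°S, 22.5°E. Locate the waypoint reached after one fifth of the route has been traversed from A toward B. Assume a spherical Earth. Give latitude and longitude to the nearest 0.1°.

≈ 20.1°N, 6.7°W

Write both endpoints as unit vectors p₁, p₂ with components (cos φ cos λ, cos φ sin λ, sin φ).
The central angle between the endpoints is δ = arccos(p₁·p₂) ≈ 1.373 rad (78.7°).
Interpolate at f = 1/5 with slerp weights a = sin((1−f)δ)/sin δ ≈ 0.908, b = sin(fδ)/sin δ ≈ 0.277.
p = a·p₁ + b·p₂ ≈ (0.933, -0.110, 0.343); φ = arcsin(p_z) ≈ 20.08°, λ = atan2(p_y, p_x) ≈ -6.71°.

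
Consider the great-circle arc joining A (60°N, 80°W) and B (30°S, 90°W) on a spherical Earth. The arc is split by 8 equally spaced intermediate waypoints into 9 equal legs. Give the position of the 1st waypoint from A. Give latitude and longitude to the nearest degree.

≈ (50°N, 82°W)

Convert each endpoint to a unit vector on the sphere (x = cos φ cos λ, y = cos φ sin λ, z = sin φ).
The central angle between the endpoints is δ = arccos(p₁·p₂) ≈ 1.577 rad (90.4°).
Interpolate at f = 1/9 with slerp weights a = sin((1−f)δ)/sin δ ≈ 0.986, b = sin(fδ)/sin δ ≈ 0.174.
p = a·p₁ + b·p₂ ≈ (0.086, -0.636, 0.767); φ = arcsin(p_z) ≈ 50.05°, λ = atan2(p_y, p_x) ≈ -82.34°.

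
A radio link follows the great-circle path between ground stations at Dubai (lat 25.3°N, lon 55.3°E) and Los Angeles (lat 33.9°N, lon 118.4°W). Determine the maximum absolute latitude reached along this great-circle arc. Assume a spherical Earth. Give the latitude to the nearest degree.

The great circle lies in the plane with unit normal n̂ = (p₁ × p₂)/|p₁ × p₂|.
Here n̂_z ≈ -0.096; the vertex latitude is φ_max = arccos|n̂_z| ≈ 84.5°.

≈ 85°N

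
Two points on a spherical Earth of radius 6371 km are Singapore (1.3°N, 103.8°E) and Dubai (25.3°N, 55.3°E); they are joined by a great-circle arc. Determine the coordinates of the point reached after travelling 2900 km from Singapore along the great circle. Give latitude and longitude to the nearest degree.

Convert each endpoint to a unit vector on the sphere (x = cos φ cos λ, y = cos φ sin λ, z = sin φ).
The central angle between the endpoints is δ = arccos(p₁·p₂) ≈ 0.916 rad (52.5°). The total great-circle distance is δ·R ≈ 0.916 × 6371 ≈ 5839 km, so the target fraction is f = 2900/5839 ≈ 0.497.
Interpolate at f ≈ 0.497 with slerp weights a = sin((1−f)δ)/sin δ ≈ 0.561, b = sin(fδ)/sin δ ≈ 0.554.
p = a·p₁ + b·p₂ ≈ (0.151, 0.956, 0.250); φ = arcsin(p_z) ≈ 14.45°, λ = atan2(p_y, p_x) ≈ 81.01°.

≈ (14°N, 81°E)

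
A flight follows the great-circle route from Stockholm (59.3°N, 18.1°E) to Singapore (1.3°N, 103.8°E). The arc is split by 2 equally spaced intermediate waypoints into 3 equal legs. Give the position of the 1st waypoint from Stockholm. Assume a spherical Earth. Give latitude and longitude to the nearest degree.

≈ (48°N, 64°E)

Convert each endpoint to a unit vector on the sphere (x = cos φ cos λ, y = cos φ sin λ, z = sin φ).
The central angle between the endpoints is δ = arccos(p₁·p₂) ≈ 1.513 rad (86.7°).
Interpolate at f = 1/3 with slerp weights a = sin((1−f)δ)/sin δ ≈ 0.848, b = sin(fδ)/sin δ ≈ 0.484.
p = a·p₁ + b·p₂ ≈ (0.296, 0.604, 0.740); φ = arcsin(p_z) ≈ 47.71°, λ = atan2(p_y, p_x) ≈ 63.92°.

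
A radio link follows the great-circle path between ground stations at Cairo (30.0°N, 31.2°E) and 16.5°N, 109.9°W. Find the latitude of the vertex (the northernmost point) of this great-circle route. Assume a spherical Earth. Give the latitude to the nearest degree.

≈ 53°N

The great circle lies in the plane with unit normal n̂ = (p₁ × p₂)/|p₁ × p₂|.
Here n̂_z ≈ -0.604; the vertex latitude is φ_max = arccos|n̂_z| ≈ 52.9°.
Check via Clairaut: cos φ_max = |cos φ₁| · sin C = cos(30.0°)·sin(44.2°) ≈ 0.604, again giving ≈ 52.9°.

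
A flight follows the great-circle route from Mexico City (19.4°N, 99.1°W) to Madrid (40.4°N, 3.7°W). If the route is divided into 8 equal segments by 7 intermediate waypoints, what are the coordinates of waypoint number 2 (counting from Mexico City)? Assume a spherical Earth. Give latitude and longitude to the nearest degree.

≈ (31°N, 81°W)

Convert each endpoint to a unit vector on the sphere (x = cos φ cos λ, y = cos φ sin λ, z = sin φ).
The central angle between the endpoints is δ = arccos(p₁·p₂) ≈ 1.423 rad (81.5°).
Interpolate at f = 2/8 with slerp weights a = sin((1−f)δ)/sin δ ≈ 0.885, b = sin(fδ)/sin δ ≈ 0.352.
p = a·p₁ + b·p₂ ≈ (0.135, -0.842, 0.522); φ = arcsin(p_z) ≈ 31.49°, λ = atan2(p_y, p_x) ≈ -80.86°.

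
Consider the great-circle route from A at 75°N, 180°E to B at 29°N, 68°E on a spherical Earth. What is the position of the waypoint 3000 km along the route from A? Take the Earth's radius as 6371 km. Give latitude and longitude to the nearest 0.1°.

The haversine formula gives a central angle δ ≈ 1.177 rad (67.4°) between the endpoints. The total great-circle distance is δ·R ≈ 1.177 × 6371 ≈ 7500 km, so the target fraction is f = 3000/7500 ≈ 0.400.
Interpolate at f ≈ 0.400 with slerp weights a = sin((1−f)δ)/sin δ ≈ 0.703, b = sin(fδ)/sin δ ≈ 0.491.
p = a·p₁ + b·p₂ ≈ (-0.021, 0.398, 0.917); φ = arcsin(p_z) ≈ 66.49°, λ = atan2(p_y, p_x) ≈ 93.01°.

≈ 66.5°N, 93.0°E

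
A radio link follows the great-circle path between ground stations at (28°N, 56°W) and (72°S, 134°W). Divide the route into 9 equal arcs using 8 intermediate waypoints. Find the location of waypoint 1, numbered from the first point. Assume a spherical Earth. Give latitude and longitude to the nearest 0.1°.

≈ (16.1°N, 60.3°W)

Write both endpoints as unit vectors p₁, p₂ with components (cos φ cos λ, cos φ sin λ, sin φ).
The central angle between the endpoints is δ = arccos(p₁·p₂) ≈ 1.971 rad (112.9°).
Interpolate at f = 1/9 with slerp weights a = sin((1−f)δ)/sin δ ≈ 1.068, b = sin(fδ)/sin δ ≈ 0.236.
p = a·p₁ + b·p₂ ≈ (0.477, -0.834, 0.277); φ = arcsin(p_z) ≈ 16.08°, λ = atan2(p_y, p_x) ≈ -60.26°.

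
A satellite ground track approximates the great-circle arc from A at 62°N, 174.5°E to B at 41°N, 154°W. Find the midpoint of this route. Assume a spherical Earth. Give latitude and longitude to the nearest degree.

Convert each endpoint to a unit vector on the sphere (x = cos φ cos λ, y = cos φ sin λ, z = sin φ).
The central angle between the endpoints is δ = arccos(p₁·p₂) ≈ 0.492 rad (28.2°).
Interpolate at f = 1/2 with slerp weights a = sin((1−f)δ)/sin δ ≈ 0.516, b = sin(fδ)/sin δ ≈ 0.516.
p = a·p₁ + b·p₂ ≈ (-0.591, -0.147, 0.793); φ = arcsin(p_z) ≈ 52.50°, λ = atan2(p_y, p_x) ≈ -165.99°.

≈ 53°N, 166°W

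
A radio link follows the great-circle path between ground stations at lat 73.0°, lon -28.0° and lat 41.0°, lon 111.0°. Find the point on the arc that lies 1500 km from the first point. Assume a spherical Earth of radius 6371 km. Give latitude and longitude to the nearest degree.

≈ lat 81°, lon 25°

Convert each endpoint to a unit vector on the sphere (x = cos φ cos λ, y = cos φ sin λ, z = sin φ).
The central angle between the endpoints is δ = arccos(p₁·p₂) ≈ 1.092 rad (62.6°). The total great-circle distance is δ·R ≈ 1.092 × 6371 ≈ 6956 km, so the target fraction is f = 1500/6956 ≈ 0.216.
Interpolate at f ≈ 0.216 with slerp weights a = sin((1−f)δ)/sin δ ≈ 0.851, b = sin(fδ)/sin δ ≈ 0.263.
p = a·p₁ + b·p₂ ≈ (0.149, 0.068, 0.987); φ = arcsin(p_z) ≈ 80.58°, λ = atan2(p_y, p_x) ≈ 24.69°.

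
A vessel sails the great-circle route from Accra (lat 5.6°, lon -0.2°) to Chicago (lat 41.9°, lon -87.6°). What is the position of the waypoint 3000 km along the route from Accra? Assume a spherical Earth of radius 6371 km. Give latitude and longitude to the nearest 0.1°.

Convert each endpoint to a unit vector on the sphere (x = cos φ cos λ, y = cos φ sin λ, z = sin φ).
The central angle between the endpoints is δ = arccos(p₁·p₂) ≈ 1.472 rad (84.3°). The total great-circle distance is δ·R ≈ 1.472 × 6371 ≈ 9377 km, so the target fraction is f = 3000/9377 ≈ 0.320.
Interpolate at f ≈ 0.320 with slerp weights a = sin((1−f)δ)/sin δ ≈ 0.846, b = sin(fδ)/sin δ ≈ 0.456.
p = a·p₁ + b·p₂ ≈ (0.856, -0.342, 0.387); φ = arcsin(p_z) ≈ 22.77°, λ = atan2(p_y, p_x) ≈ -21.77°.

≈ lat 22.8°, lon -21.8°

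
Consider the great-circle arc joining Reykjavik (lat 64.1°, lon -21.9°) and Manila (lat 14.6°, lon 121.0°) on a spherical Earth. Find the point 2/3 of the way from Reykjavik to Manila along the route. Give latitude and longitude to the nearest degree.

Write both endpoints as unit vectors p₁, p₂ with components (cos φ cos λ, cos φ sin λ, sin φ).
The central angle between the endpoints is δ = arccos(p₁·p₂) ≈ 1.681 rad (96.3°).
Interpolate at f = 2/3 with slerp weights a = sin((1−f)δ)/sin δ ≈ 0.535, b = sin(fδ)/sin δ ≈ 0.906.
p = a·p₁ + b·p₂ ≈ (-0.235, 0.664, 0.710); φ = arcsin(p_z) ≈ 45.20°, λ = atan2(p_y, p_x) ≈ 109.46°.

≈ lat 45°, lon 109°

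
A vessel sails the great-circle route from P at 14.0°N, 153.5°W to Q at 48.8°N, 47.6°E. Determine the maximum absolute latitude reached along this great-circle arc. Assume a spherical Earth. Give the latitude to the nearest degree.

≈ 75°N

The great circle lies in the plane with unit normal n̂ = (p₁ × p₂)/|p₁ × p₂|.
Here n̂_z ≈ -0.253; the vertex latitude is φ_max = arccos|n̂_z| ≈ 75.4°.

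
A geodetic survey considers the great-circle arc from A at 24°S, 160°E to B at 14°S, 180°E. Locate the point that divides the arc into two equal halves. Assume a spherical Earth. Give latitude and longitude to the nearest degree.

≈ 19°S, 170°E

The haversine formula gives a central angle δ ≈ 0.373 rad (21.4°) between the endpoints.
Interpolate at f = 1/2 with slerp weights a = sin((1−f)δ)/sin δ ≈ 0.509, b = sin(fδ)/sin δ ≈ 0.509.
p = a·p₁ + b·p₂ ≈ (-0.930, 0.159, -0.330); φ = arcsin(p_z) ≈ -19.27°, λ = atan2(p_y, p_x) ≈ 170.30°.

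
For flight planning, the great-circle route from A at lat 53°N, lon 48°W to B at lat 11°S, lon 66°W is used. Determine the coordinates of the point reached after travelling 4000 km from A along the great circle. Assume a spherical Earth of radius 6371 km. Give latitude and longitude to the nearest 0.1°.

Convert each endpoint to a unit vector on the sphere (x = cos φ cos λ, y = cos φ sin λ, z = sin φ).
The central angle between the endpoints is δ = arccos(p₁·p₂) ≈ 1.149 rad (65.8°). The total great-circle distance is δ·R ≈ 1.149 × 6371 ≈ 7320 km, so the target fraction is f = 4000/7320 ≈ 0.546.
Interpolate at f ≈ 0.546 with slerp weights a = sin((1−f)δ)/sin δ ≈ 0.546, b = sin(fδ)/sin δ ≈ 0.644.
p = a·p₁ + b·p₂ ≈ (0.477, -0.821, 0.313); φ = arcsin(p_z) ≈ 18.24°, λ = atan2(p_y, p_x) ≈ -59.87°.

≈ lat 18.2°N, lon 59.9°W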